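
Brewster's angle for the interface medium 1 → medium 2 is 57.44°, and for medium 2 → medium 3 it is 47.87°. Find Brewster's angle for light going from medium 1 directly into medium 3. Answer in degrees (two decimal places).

θ_B ≈ 59.99°

tan θ_B(1→2) = n₂/n₁ = tan 57.44° = 1.5661.
tan θ_B(2→3) = n₃/n₂ = tan 47.87° = 1.1056.
Multiplying, n₃/n₁ = 1.5661 × 1.1056 = 1.7314, and θ_B(1→3) = arctan 1.7314 = 59.99°.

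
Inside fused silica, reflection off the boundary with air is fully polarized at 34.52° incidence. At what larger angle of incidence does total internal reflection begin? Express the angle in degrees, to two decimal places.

n₂/n₁ = tan 34.52° = 0.6878; the critical angle satisfies sin θ_c = n₂/n₁.
θ_c = arcsin(0.6878) = 43.46°.

θ_c ≈ 43.46°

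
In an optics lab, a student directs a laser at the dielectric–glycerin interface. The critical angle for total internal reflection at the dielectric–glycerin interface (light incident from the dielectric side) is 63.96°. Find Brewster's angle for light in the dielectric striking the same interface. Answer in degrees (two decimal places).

θ_B ≈ 41.94°

sin θ_c = n₂/n₁, so n₂/n₁ = sin 63.96° = 0.8985.
Brewster: tan θ_B = n₂/n₁ = 0.8985.
θ_B = arctan(0.8985) = 41.94°.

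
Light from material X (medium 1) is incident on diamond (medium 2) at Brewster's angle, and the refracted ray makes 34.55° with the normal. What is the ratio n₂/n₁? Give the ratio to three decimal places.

At Brewster incidence θ_B = 90° − θ_t = 90° − 34.55° = 55.45°.
tan θ_B = n₂/n₁, so n₂/n₁ = tan 55.45° = 1.452.

n₂/n₁ ≈ 1.452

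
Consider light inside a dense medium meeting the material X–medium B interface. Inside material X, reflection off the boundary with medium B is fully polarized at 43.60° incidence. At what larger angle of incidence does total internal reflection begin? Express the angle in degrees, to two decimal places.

θ_c ≈ 72.23°

From Brewster, n₂/n₁ = tan θ_B = tan 43.60° = 0.9523.
Then sin θ_c = n₂/n₁ = 0.9523, so θ_c = arcsin 0.9523 = 72.23°.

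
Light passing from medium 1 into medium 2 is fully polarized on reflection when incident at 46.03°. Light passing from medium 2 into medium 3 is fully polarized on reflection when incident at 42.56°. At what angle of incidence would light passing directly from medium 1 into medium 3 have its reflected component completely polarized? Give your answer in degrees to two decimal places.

θ_B ≈ 43.59°

tan θ_B(1→2) = n₂/n₁ = tan 46.03° = 1.0366.
tan θ_B(2→3) = n₃/n₂ = tan 42.56° = 0.9183.
n₃/n₁ = 0.9519. Then tan θ_B(1→3) = n₃/n₁, so θ_B(1→3) = arctan(0.9519) = 43.59°.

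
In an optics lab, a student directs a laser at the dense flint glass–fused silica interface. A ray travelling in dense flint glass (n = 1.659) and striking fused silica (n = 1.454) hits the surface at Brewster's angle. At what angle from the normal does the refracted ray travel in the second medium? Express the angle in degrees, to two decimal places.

θ_t ≈ 48.77°

First find Brewster's angle: tan θ_B = 1.454/1.659 = 0.8764, giving θ_B = 41.23°.
At Brewster's angle the reflected and refracted rays are perpendicular, so θ_t = 90° − θ_B = 90° − 41.23° = 48.77°.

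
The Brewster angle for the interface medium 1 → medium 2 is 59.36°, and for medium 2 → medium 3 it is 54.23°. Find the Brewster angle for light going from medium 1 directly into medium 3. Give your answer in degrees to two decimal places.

θ_B ≈ 66.89°

tan θ_B(1→2) = n₂/n₁ = tan 59.36° = 1.6882.
tan θ_B(2→3) = n₃/n₂ = tan 54.23° = 1.3881.
So n₃/n₁ = (n₂/n₁)(n₃/n₂) = 1.6882 × 1.3881 = 2.3434.
θ_B(1→3) = arctan(2.3434) = 66.89°.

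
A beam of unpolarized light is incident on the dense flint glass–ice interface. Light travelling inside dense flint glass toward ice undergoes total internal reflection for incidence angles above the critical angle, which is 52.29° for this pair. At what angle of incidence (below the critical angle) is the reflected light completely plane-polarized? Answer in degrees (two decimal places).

θ_B ≈ 38.35°

At the critical angle sin θ_c = n₂/n₁, giving n₂/n₁ = sin 52.29° = 0.7911.
Then tan θ_B = n₂/n₁ = 0.7911, so θ_B = arctan 0.7911 = 38.35°.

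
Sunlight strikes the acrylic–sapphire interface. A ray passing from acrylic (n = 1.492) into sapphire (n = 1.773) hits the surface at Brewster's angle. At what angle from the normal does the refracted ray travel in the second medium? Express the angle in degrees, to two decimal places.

θ_t ≈ 40.08°

First find Brewster's angle: tan θ_B = 1.773/1.492 = 1.1883, giving θ_B = 49.92°.
The refracted ray is perpendicular to the reflected ray, so θ_t = 90° − θ_B = 40.08°.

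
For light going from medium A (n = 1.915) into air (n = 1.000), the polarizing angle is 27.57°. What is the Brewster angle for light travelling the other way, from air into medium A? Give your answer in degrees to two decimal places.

The two Brewster angles are complementary: θ_B' = 90° − θ_B = 90° − 27.57° = 62.43°.

θ_B' ≈ 62.43°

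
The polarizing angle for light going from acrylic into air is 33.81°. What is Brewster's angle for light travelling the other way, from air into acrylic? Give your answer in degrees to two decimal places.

tan θ_B' = n₁/n₂ = 1/tan θ_B, so θ_B' = 90° − θ_B.
θ_B' = 90° − 33.81° = 56.19°.

θ_B' ≈ 56.19°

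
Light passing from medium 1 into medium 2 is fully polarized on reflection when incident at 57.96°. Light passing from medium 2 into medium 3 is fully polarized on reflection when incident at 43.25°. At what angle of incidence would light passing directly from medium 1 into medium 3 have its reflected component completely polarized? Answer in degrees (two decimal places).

Each Brewster angle gives a ratio: n₂/n₁ = tan 57.96° = 1.5979, n₃/n₂ = tan 43.25° = 0.9407.
Multiplying, n₃/n₁ = 1.5979 × 0.9407 = 1.5031, and θ_B(1→3) = arctan 1.5031 = 56.36°.

θ_B ≈ 56.36°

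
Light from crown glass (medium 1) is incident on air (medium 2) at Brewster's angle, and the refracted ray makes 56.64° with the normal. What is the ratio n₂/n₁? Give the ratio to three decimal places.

At Brewster incidence θ_B = 90° − θ_t = 90° − 56.64° = 33.36°.
Then n₂/n₁ = tan θ_B = tan 33.36° = 0.658.

n₂/n₁ ≈ 0.658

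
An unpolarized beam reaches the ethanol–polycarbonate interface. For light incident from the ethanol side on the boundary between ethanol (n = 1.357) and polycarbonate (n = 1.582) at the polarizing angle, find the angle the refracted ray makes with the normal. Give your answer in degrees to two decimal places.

θ_B = arctan(n₂/n₁) = arctan(1.582/1.357) = 49.38°.
Since θ_B + θ_t = 90° at Brewster incidence, θ_t = 90° − 49.38° = 40.62°.

θ_t ≈ 40.62°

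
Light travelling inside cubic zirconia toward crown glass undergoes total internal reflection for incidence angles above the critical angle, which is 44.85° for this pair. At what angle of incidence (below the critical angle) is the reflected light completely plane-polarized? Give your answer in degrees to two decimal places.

θ_B ≈ 35.19°

n₂/n₁ = sin θ_c = sin 44.85° = 0.7053.
tan θ_B equals the same ratio, so θ_B = arctan(0.7053) = 35.19°.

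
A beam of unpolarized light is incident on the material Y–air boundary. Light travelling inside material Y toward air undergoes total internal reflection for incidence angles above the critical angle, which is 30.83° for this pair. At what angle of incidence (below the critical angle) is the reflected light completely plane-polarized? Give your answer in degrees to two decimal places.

θ_B ≈ 27.13°

n₂/n₁ = sin θ_c = sin 30.83° = 0.5125.
tan θ_B equals the same ratio, so θ_B = arctan(0.5125) = 27.13°.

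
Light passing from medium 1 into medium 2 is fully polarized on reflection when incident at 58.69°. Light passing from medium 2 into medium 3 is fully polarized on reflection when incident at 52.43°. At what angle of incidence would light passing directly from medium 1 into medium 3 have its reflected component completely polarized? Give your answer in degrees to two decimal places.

θ_B ≈ 64.92°

n₂/n₁ = tan 58.69° = 1.6441 and n₃/n₂ = tan 52.43° = 1.2999.
Multiplying, n₃/n₁ = 1.6441 × 1.2999 = 2.1372, and θ_B(1→3) = arctan 2.1372 = 64.92°.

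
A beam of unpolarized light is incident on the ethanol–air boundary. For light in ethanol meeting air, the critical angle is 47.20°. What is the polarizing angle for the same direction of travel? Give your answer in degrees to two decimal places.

n₂/n₁ = sin θ_c = sin 47.20° = 0.7337.
tan θ_B equals the same ratio, so θ_B = arctan(0.7337) = 36.27°.

θ_B ≈ 36.27°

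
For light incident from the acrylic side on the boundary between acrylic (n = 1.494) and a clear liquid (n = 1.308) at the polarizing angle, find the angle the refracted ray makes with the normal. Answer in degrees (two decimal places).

θ_t ≈ 48.80°

θ_B = arctan(n₂/n₁) = arctan(1.308/1.494) = 41.20°.
Since θ_B + θ_t = 90° at Brewster incidence, θ_t = 90° − 41.20° = 48.80°.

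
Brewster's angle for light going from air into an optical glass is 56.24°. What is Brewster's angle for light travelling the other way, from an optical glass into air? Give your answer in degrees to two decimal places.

tan θ_B' = n₁/n₂ = 1/tan θ_B, so θ_B' = 90° − θ_B.
θ_B' = 90° − 56.24° = 33.76°.

θ_B' ≈ 33.76°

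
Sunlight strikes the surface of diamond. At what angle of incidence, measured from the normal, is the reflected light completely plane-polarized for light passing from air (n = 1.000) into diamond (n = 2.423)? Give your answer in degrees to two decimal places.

θ_B ≈ 67.57°

The reflected p-component vanishes when tan θ_B = n₂/n₁.
Brewster's condition: tan θ_B = n₂/n₁ = 2.423/1.000 = 2.4230.
θ_B = arctan(2.4230) = 67.57°.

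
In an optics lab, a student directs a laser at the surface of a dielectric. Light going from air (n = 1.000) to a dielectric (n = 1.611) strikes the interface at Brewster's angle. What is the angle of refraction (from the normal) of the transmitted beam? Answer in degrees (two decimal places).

θ_t ≈ 31.83°

tan θ_B = n₂/n₁ = 1.611/1.000 = 1.6110, so θ_B = 58.17°.
Since θ_B + θ_t = 90° at Brewster incidence, θ_t = 90° − 58.17° = 31.83°.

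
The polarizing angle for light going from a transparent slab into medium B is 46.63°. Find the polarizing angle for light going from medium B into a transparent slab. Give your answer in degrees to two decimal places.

θ_B' ≈ 43.37°

The two Brewster angles are complementary: θ_B' = 90° − θ_B = 90° − 46.63° = 43.37°.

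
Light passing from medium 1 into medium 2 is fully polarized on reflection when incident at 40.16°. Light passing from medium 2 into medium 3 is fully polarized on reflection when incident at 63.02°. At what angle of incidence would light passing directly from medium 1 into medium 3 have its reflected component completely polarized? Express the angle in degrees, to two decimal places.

n₂/n₁ = tan 40.16° = 0.8439 and n₃/n₂ = tan 63.02° = 1.9643.
Multiplying, n₃/n₁ = 0.8439 × 1.9643 = 1.6576, and θ_B(1→3) = arctan 1.6576 = 58.90°.

θ_B ≈ 58.90°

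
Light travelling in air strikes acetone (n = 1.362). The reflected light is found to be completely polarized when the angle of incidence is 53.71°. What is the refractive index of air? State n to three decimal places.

Brewster's law: tan θ_B = n₂/n₁ (light incident in air, refracted into acetone).
n₁ = n₂ / tan θ_B = 1.362 / tan 53.71° = 1.000.

n ≈ 1.000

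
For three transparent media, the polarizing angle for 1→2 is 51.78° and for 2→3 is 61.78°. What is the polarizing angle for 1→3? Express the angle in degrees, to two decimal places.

n₂/n₁ = tan 51.78° = 1.2699 and n₃/n₂ = tan 61.78° = 1.8634.
Multiplying, n₃/n₁ = 1.2699 × 1.8634 = 2.3663, and θ_B(1→3) = arctan 2.3663 = 67.09°.

θ_B ≈ 67.09°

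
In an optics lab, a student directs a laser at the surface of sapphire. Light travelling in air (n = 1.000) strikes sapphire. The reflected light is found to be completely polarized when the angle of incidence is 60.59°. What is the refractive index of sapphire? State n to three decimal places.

Brewster's law: tan θ_B = n₂/n₁ (light incident in air, refracted into sapphire).
n₂ = n₁ tan θ_B = 1.000 × tan 60.59° = 1.774.

n ≈ 1.774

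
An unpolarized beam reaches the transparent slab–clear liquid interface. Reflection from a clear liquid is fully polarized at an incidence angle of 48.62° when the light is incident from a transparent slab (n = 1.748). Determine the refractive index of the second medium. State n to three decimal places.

Full polarization of the reflected beam means tan θ_B = n₂/n₁, where n₁ is the incident medium (a transparent slab).
n₂ = n₁ tan θ_B = 1.748 × tan 48.62° = 1.984.

n ≈ 1.984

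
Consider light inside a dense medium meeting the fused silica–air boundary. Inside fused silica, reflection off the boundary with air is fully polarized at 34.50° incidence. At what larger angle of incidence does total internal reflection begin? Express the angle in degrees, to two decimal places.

θ_c ≈ 43.42°

n₂/n₁ = tan 34.50° = 0.6873; the critical angle satisfies sin θ_c = n₂/n₁.
θ_c = arcsin(0.6873) = 43.42°.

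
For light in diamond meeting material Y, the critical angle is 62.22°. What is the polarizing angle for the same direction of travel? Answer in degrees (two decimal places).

θ_B ≈ 41.50°

n₂/n₁ = sin θ_c = sin 62.22° = 0.8847.
tan θ_B equals the same ratio, so θ_B = arctan(0.8847) = 41.50°.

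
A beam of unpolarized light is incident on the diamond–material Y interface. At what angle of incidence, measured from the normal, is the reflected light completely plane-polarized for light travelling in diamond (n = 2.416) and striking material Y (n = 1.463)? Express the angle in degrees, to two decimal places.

tan θ_B = n₂/n₁ = 1.463/2.416 = 0.6055.
So θ_B = arctan 0.6055 = 31.20°.

θ_B ≈ 31.20°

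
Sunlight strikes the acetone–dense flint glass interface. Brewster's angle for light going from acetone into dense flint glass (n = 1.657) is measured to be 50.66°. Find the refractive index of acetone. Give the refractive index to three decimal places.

n ≈ 1.358

Full polarization of the reflected beam means tan θ_B = n₂/n₁, where n₁ is the incident medium (acetone).
n₁ = n₂ / tan θ_B = 1.657 / tan 50.66° = 1.358.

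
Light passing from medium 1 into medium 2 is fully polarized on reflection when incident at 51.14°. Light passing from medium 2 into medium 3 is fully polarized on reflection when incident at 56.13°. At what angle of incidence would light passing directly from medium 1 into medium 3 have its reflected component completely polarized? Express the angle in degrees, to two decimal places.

θ_B ≈ 61.59°

tan θ_B(1→2) = n₂/n₁ = tan 51.14° = 1.2411.
tan θ_B(2→3) = n₃/n₂ = tan 56.13° = 1.4898.
Multiplying, n₃/n₁ = 1.2411 × 1.4898 = 1.8490, and θ_B(1→3) = arctan 1.8490 = 61.59°.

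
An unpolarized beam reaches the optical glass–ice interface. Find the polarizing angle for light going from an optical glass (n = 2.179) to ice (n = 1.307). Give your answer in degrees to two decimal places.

θ_B ≈ 30.96°

At Brewster's angle the reflected and refracted rays are perpendicular, which with Snell's law gives tan θ_B = n₂/n₁.
Here n₂/n₁ = 1.307/2.179 = 0.5998, and Brewster's law gives tan θ_B = n₂/n₁.
So θ_B = arctan 0.5998 = 30.96°.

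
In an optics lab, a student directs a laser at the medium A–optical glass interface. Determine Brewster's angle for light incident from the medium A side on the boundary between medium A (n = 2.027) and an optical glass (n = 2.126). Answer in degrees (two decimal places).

θ_B ≈ 46.37°

At Brewster's angle the reflected and refracted rays are perpendicular, which with Snell's law gives tan θ_B = n₂/n₁.
Here n₂/n₁ = 2.126/2.027 = 1.0488, and Brewster's law gives tan θ_B = n₂/n₁.
So θ_B = arctan 1.0488 = 46.37°.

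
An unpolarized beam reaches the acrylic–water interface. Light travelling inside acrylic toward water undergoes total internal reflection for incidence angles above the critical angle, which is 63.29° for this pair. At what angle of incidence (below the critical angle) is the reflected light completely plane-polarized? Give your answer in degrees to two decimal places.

θ_B ≈ 41.77°

sin θ_c = n₂/n₁, so n₂/n₁ = sin 63.29° = 0.8933.
Brewster: tan θ_B = n₂/n₁ = 0.8933.
θ_B = arctan(0.8933) = 41.77°.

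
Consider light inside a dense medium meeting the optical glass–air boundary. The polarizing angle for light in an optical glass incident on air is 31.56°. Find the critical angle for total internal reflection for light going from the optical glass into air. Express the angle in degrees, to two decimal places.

From Brewster, n₂/n₁ = tan θ_B = tan 31.56° = 0.6142.
Then sin θ_c = n₂/n₁ = 0.6142, so θ_c = arcsin 0.6142 = 37.90°.

θ_c ≈ 37.90°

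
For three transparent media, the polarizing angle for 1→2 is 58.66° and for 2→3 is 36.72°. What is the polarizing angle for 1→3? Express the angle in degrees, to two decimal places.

θ_B ≈ 50.77°

tan θ_B(1→2) = n₂/n₁ = tan 58.66° = 1.6421.
tan θ_B(2→3) = n₃/n₂ = tan 36.72° = 0.7459.
n₃/n₁ = 1.2249. Then tan θ_B(1→3) = n₃/n₁, so θ_B(1→3) = arctan(1.2249) = 50.77°.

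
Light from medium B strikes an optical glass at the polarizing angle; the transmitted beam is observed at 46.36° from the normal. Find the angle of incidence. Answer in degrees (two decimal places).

θ_B ≈ 43.64°

Brewster's condition makes the reflected and refracted beams perpendicular: θ_B + θ_t = 90°.
So θ_B = 90° − θ_t = 90° − 46.36° = 43.64°.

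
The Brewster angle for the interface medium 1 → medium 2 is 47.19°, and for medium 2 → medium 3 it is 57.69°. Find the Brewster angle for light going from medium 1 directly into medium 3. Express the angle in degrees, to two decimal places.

n₂/n₁ = tan 47.19° = 1.0795 and n₃/n₂ = tan 57.69° = 1.5812.
So n₃/n₁ = (n₂/n₁)(n₃/n₂) = 1.0795 × 1.5812 = 1.7070.
θ_B(1→3) = arctan(1.7070) = 59.64°.

θ_B ≈ 59.64°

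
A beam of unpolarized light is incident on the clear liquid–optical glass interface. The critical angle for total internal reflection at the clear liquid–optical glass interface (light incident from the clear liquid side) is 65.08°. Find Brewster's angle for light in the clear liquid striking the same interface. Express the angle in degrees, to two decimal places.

θ_B ≈ 42.20°

At the critical angle sin θ_c = n₂/n₁, giving n₂/n₁ = sin 65.08° = 0.9069.
Then tan θ_B = n₂/n₁ = 0.9069, so θ_B = arctan 0.9069 = 42.20°.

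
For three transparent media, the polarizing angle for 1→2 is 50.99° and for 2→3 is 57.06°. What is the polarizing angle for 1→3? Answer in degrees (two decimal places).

θ_B ≈ 62.31°

tan θ_B(1→2) = n₂/n₁ = tan 50.99° = 1.2345.
tan θ_B(2→3) = n₃/n₂ = tan 57.06° = 1.5434.
Multiplying, n₃/n₁ = 1.2345 × 1.5434 = 1.9053, and θ_B(1→3) = arctan 1.9053 = 62.31°.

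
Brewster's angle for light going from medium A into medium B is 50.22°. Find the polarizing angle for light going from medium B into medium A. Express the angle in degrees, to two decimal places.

tan θ_B' = n₁/n₂ = 1/tan θ_B, so θ_B' = 90° − θ_B.
θ_B' = 90° − 50.22° = 39.78°.

θ_B' ≈ 39.78°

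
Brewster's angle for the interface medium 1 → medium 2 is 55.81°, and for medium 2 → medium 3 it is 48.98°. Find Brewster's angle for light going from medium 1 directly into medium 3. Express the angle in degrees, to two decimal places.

tan θ_B(1→2) = n₂/n₁ = tan 55.81° = 1.4720.
tan θ_B(2→3) = n₃/n₂ = tan 48.98° = 1.1496.
So n₃/n₁ = (n₂/n₁)(n₃/n₂) = 1.4720 × 1.1496 = 1.6922.
θ_B(1→3) = arctan(1.6922) = 59.42°.

θ_B ≈ 59.42°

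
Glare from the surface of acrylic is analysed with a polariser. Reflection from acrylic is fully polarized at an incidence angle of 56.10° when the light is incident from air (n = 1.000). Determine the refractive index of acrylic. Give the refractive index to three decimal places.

n ≈ 1.488

At Brewster's angle, tan θ_B = n₂/n₁ with n₁ on the incident side (air) and n₂ on the transmitted side (acrylic).
n₂ = n₁ tan θ_B = 1.000 × tan 56.10° = 1.488.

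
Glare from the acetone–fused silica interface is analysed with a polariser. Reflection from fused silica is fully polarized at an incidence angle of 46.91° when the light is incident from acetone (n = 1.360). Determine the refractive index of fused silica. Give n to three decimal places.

At Brewster's angle, tan θ_B = n₂/n₁ with n₁ on the incident side (acetone) and n₂ on the transmitted side (fused silica).
n₂ = n₁ tan θ_B = 1.360 × tan 46.91° = 1.454.

n ≈ 1.454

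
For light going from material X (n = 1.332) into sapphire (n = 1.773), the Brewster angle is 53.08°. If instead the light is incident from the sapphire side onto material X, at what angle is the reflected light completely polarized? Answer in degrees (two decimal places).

θ_B' ≈ 36.92°

Reversing the direction swaps n₁ and n₂, so tan θ_B' = 1/tan θ_B and θ_B' = 90° − θ_B.
Hence θ_B' = 90° − 53.08° = 36.92°.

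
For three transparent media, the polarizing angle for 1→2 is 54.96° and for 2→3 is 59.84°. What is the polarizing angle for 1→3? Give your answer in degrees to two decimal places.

θ_B ≈ 67.83°

tan θ_B(1→2) = n₂/n₁ = tan 54.96° = 1.4260.
tan θ_B(2→3) = n₃/n₂ = tan 59.84° = 1.7209.
Multiplying, n₃/n₁ = 1.4260 × 1.7209 = 2.4541, and θ_B(1→3) = arctan 2.4541 = 67.83°.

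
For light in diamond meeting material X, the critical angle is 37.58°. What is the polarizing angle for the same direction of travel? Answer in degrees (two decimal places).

n₂/n₁ = sin θ_c = sin 37.58° = 0.6099.
tan θ_B equals the same ratio, so θ_B = arctan(0.6099) = 31.38°.

θ_B ≈ 31.38°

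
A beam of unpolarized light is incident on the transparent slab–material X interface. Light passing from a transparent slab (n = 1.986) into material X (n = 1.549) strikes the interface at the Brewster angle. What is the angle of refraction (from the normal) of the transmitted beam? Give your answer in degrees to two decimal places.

θ_t ≈ 52.05°

First find Brewster's angle: tan θ_B = 1.549/1.986 = 0.7800, giving θ_B = 37.95°.
Since θ_B + θ_t = 90° at Brewster incidence, θ_t = 90° − 37.95° = 52.05°.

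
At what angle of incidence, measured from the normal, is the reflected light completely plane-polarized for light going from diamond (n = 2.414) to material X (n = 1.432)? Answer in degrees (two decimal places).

tan θ_B = n₂/n₁ = 1.432/2.414 = 0.5932.
θ_B = arctan(0.5932) = 30.68°.

θ_B ≈ 30.68°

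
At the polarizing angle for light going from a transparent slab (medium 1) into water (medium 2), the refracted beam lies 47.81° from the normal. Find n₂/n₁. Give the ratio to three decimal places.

n₂/n₁ ≈ 0.906

At Brewster incidence θ_B = 90° − θ_t = 90° − 47.81° = 42.19°.
Then n₂/n₁ = tan θ_B = tan 42.19° = 0.906.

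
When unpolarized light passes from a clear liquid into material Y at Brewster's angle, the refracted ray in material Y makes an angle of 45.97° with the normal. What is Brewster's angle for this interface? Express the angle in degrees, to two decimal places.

θ_B ≈ 44.03°

Since the reflected and refracted rays are at right angles at the polarizing angle, θ_B + θ_t = 90°.
θ_B = 90° − 45.97° = 44.03°.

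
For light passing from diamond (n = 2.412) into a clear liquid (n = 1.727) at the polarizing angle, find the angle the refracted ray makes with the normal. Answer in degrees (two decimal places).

First find Brewster's angle: tan θ_B = 1.727/2.412 = 0.7160, giving θ_B = 35.60°.
The refracted ray is perpendicular to the reflected ray, so θ_t = 90° − θ_B = 54.40°.

θ_t ≈ 54.40°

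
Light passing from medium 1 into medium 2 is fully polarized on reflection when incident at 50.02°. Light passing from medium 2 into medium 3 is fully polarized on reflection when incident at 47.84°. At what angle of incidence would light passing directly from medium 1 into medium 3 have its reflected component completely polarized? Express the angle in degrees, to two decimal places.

θ_B ≈ 52.79°

n₂/n₁ = tan 50.02° = 1.1926 and n₃/n₂ = tan 47.84° = 1.1044.
Multiplying, n₃/n₁ = 1.1926 × 1.1044 = 1.3171, and θ_B(1→3) = arctan 1.3171 = 52.79°.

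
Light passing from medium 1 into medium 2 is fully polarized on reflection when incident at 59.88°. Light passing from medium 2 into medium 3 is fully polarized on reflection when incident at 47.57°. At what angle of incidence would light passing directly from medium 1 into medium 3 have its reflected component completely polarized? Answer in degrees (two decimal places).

θ_B ≈ 62.06°

Each Brewster angle gives a ratio: n₂/n₁ = tan 59.88° = 1.7237, n₃/n₂ = tan 47.57° = 1.0940.
So n₃/n₁ = (n₂/n₁)(n₃/n₂) = 1.7237 × 1.0940 = 1.8857.
θ_B(1→3) = arctan(1.8857) = 62.06°.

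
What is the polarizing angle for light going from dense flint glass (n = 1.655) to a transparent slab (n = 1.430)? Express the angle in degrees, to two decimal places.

Here n₂/n₁ = 1.430/1.655 = 0.8640, and Brewster's law gives tan θ_B = n₂/n₁. Taking the arctangent, θ_B = 40.83°.

θ_B ≈ 40.83°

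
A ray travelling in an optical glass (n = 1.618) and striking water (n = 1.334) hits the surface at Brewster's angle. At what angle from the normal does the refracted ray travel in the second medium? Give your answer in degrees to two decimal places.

tan θ_B = n₂/n₁ = 1.334/1.618 = 0.8245, so θ_B = 39.50°.
The refracted ray is perpendicular to the reflected ray, so θ_t = 90° − θ_B = 50.50°.

θ_t ≈ 50.50°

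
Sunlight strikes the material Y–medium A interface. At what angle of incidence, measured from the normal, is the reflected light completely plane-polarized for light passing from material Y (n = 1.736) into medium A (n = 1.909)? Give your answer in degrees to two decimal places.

tan θ_B = n₂/n₁ = 1.909/1.736 = 1.0997.
θ_B = arctan(1.0997) = 47.72°.

θ_B ≈ 47.72°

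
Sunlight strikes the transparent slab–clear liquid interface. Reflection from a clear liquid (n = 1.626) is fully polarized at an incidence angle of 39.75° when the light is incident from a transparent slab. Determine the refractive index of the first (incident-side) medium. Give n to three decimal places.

Brewster's law: tan θ_B = n₂/n₁ (light incident in a transparent slab, refracted into a clear liquid).
n₁ = n₂ / tan θ_B = 1.626 / tan 39.75° = 1.955.

n ≈ 1.955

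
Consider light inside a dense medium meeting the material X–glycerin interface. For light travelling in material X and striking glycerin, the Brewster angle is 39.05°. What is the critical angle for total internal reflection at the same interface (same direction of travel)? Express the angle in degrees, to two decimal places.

From Brewster, n₂/n₁ = tan θ_B = tan 39.05° = 0.8112.
Then sin θ_c = n₂/n₁ = 0.8112, so θ_c = arcsin 0.8112 = 54.22°.

θ_c ≈ 54.22°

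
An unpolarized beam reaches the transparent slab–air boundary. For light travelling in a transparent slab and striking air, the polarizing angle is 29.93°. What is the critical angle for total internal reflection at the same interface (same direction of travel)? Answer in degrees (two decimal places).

θ_c ≈ 35.15°

n₂/n₁ = tan 29.93° = 0.5757; the critical angle satisfies sin θ_c = n₂/n₁.
θ_c = arcsin(0.5757) = 35.15°.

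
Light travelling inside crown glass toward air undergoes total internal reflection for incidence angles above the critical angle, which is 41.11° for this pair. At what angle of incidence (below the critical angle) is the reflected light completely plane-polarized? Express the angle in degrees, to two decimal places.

At the critical angle sin θ_c = n₂/n₁, giving n₂/n₁ = sin 41.11° = 0.6575.
Then tan θ_B = n₂/n₁ = 0.6575, so θ_B = arctan 0.6575 = 33.33°.

θ_B ≈ 33.33°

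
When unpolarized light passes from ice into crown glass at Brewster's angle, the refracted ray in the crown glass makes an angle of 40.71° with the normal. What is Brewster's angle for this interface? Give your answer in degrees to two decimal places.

θ_B ≈ 49.29°

Brewster's condition makes the reflected and refracted beams perpendicular: θ_B + θ_t = 90°.
So θ_B = 90° − θ_t = 90° − 40.71° = 49.29°.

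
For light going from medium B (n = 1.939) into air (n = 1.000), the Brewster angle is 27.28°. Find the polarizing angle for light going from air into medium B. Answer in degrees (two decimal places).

The two Brewster angles are complementary: θ_B' = 90° − θ_B = 90° − 27.28° = 62.72°.

θ_B' ≈ 62.72°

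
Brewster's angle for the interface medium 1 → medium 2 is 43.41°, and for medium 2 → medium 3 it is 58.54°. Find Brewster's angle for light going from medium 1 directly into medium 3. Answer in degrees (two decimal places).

Each Brewster angle gives a ratio: n₂/n₁ = tan 43.41° = 0.9460, n₃/n₂ = tan 58.54° = 1.6344.
n₃/n₁ = 1.5461. Then tan θ_B(1→3) = n₃/n₁, so θ_B(1→3) = arctan(1.5461) = 57.11°.

θ_B ≈ 57.11°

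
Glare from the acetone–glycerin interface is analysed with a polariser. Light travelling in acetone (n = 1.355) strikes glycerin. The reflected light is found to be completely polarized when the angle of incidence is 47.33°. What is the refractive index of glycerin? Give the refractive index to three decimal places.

At Brewster's angle, tan θ_B = n₂/n₁ with n₁ on the incident side (acetone) and n₂ on the transmitted side (glycerin).
n₂ = n₁ tan θ_B = 1.355 × tan 47.33° = 1.470.

n ≈ 1.470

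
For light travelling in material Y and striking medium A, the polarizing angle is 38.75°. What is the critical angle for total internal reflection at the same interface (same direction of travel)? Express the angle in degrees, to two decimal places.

tan θ_B = n₂/n₁ = tan 38.75° = 0.8026.
Total internal reflection: sin θ_c = n₂/n₁ = 0.8026.
θ_c = arcsin(0.8026) = 53.38°.

θ_c ≈ 53.38°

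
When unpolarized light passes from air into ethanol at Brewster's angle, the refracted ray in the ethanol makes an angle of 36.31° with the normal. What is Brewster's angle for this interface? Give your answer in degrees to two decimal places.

θ_B ≈ 53.69°

At Brewster's angle the reflected and refracted rays are perpendicular, so θ_B + θ_t = 90°.
θ_B = 90° − 36.31° = 53.69°.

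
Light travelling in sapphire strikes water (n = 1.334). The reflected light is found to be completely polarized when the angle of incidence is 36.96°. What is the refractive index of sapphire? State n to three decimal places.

At Brewster's angle, tan θ_B = n₂/n₁ with n₁ on the incident side (sapphire) and n₂ on the transmitted side (water).
n₁ = n₂ / tan θ_B = 1.334 / tan 36.96° = 1.773.

n ≈ 1.773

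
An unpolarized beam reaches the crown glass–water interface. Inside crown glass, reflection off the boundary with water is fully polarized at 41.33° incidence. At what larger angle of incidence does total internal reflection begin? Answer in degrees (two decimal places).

θ_c ≈ 61.58°

From Brewster, n₂/n₁ = tan θ_B = tan 41.33° = 0.8794.
Then sin θ_c = n₂/n₁ = 0.8794, so θ_c = arcsin 0.8794 = 61.58°.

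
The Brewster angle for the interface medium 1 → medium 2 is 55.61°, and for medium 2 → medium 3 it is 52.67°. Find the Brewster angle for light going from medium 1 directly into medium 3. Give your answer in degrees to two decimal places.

n₂/n₁ = tan 55.61° = 1.4610 and n₃/n₂ = tan 52.67° = 1.3113.
Multiplying, n₃/n₁ = 1.4610 × 1.3113 = 1.9158, and θ_B(1→3) = arctan 1.9158 = 62.44°.

θ_B ≈ 62.44°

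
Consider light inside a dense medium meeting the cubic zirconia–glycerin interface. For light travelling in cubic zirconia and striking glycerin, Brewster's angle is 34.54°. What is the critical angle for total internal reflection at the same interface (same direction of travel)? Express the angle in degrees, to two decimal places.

θ_c ≈ 43.50°

tan θ_B = n₂/n₁ = tan 34.54° = 0.6883.
Total internal reflection: sin θ_c = n₂/n₁ = 0.6883.
θ_c = arcsin(0.6883) = 43.50°.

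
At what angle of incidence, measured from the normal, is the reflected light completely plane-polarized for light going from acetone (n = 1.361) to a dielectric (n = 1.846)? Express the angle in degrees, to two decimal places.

The reflected p-component vanishes when tan θ_B = n₂/n₁.
Brewster's condition: tan θ_B = n₂/n₁ = 1.846/1.361 = 1.3564. Taking the arctangent, θ_B = 53.60°.

θ_B ≈ 53.60°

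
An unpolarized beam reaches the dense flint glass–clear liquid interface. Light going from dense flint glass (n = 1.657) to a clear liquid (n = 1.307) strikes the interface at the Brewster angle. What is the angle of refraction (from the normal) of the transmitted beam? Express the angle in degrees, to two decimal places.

θ_t ≈ 51.73°

First find Brewster's angle: tan θ_B = 1.307/1.657 = 0.7888, giving θ_B = 38.27°.
Since θ_B + θ_t = 90° at Brewster incidence, θ_t = 90° − 38.27° = 51.73°.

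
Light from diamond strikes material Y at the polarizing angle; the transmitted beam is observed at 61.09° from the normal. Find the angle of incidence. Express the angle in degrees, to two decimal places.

θ_B ≈ 28.91°

At Brewster's angle the reflected and refracted rays are perpendicular, so θ_B + θ_t = 90°.
So θ_B = 90° − θ_t = 90° − 61.09° = 28.91°.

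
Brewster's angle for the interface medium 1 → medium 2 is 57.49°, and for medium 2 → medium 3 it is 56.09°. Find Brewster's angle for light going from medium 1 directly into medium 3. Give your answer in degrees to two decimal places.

θ_B ≈ 66.81°

Each Brewster angle gives a ratio: n₂/n₁ = tan 57.49° = 1.5691, n₃/n₂ = tan 56.09° = 1.4876.
Multiplying, n₃/n₁ = 1.5691 × 1.4876 = 2.3342, and θ_B(1→3) = arctan 2.3342 = 66.81°.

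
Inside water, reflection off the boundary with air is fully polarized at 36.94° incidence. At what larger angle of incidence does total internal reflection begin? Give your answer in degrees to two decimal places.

From Brewster, n₂/n₁ = tan θ_B = tan 36.94° = 0.7519.
Then sin θ_c = n₂/n₁ = 0.7519, so θ_c = arcsin 0.7519 = 48.76°.

θ_c ≈ 48.76°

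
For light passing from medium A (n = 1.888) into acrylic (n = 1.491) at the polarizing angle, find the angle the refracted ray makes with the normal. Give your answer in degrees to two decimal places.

θ_t ≈ 51.70°

First find Brewster's angle: tan θ_B = 1.491/1.888 = 0.7897, giving θ_B = 38.30°.
Since θ_B + θ_t = 90° at Brewster incidence, θ_t = 90° − 38.30° = 51.70°.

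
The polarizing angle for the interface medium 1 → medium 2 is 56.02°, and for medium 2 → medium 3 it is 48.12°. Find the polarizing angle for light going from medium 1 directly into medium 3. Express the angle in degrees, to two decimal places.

Each Brewster angle gives a ratio: n₂/n₁ = tan 56.02° = 1.4837, n₃/n₂ = tan 48.12° = 1.1153.
n₃/n₁ = 1.6547. Then tan θ_B(1→3) = n₃/n₁, so θ_B(1→3) = arctan(1.6547) = 58.85°.

θ_B ≈ 58.85°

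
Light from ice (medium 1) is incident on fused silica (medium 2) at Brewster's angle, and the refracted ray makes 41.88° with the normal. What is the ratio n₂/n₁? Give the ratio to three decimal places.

At Brewster incidence θ_B = 90° − θ_t = 90° − 41.88° = 48.12°.
tan θ_B = n₂/n₁, so n₂/n₁ = tan 48.12° = 1.115.

n₂/n₁ ≈ 1.115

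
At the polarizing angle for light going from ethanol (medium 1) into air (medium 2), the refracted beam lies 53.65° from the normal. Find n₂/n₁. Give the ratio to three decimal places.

θ_B + θ_t = 90°, so θ_B = 90° − 53.65° = 36.35°.
tan θ_B = n₂/n₁, so n₂/n₁ = tan 36.35° = 0.736.

n₂/n₁ ≈ 0.736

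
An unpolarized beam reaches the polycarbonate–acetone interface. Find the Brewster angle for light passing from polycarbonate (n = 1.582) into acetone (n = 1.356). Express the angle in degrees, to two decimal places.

tan θ_B = n₂/n₁ = 1.356/1.582 = 0.8571.
So θ_B = arctan 0.8571 = 40.60°.

θ_B ≈ 40.60°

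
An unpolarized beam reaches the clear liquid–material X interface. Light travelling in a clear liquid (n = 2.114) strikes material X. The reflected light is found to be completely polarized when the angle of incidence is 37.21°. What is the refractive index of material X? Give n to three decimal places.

n ≈ 1.605

Full polarization of the reflected beam means tan θ_B = n₂/n₁, where n₁ is the incident medium (a clear liquid).
n₂ = n₁ tan θ_B = 2.114 × tan 37.21° = 1.605.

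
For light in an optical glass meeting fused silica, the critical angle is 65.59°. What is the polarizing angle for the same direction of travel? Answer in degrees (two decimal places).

θ_B ≈ 42.32°

sin θ_c = n₂/n₁, so n₂/n₁ = sin 65.59° = 0.9106.
Brewster: tan θ_B = n₂/n₁ = 0.9106.
θ_B = arctan(0.9106) = 42.32°.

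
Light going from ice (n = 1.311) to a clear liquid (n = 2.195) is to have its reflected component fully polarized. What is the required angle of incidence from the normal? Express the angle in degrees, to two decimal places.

The reflected p-component vanishes when tan θ_B = n₂/n₁.
tan θ_B = n₂/n₁ = 2.195/1.311 = 1.6743. Taking the arctangent, θ_B = 59.15°.

θ_B ≈ 59.15°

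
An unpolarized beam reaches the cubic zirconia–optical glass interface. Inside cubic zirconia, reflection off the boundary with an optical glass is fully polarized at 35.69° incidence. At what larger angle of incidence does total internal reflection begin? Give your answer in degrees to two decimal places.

From Brewster, n₂/n₁ = tan θ_B = tan 35.69° = 0.7183.
Then sin θ_c = n₂/n₁ = 0.7183, so θ_c = arcsin 0.7183 = 45.91°.

θ_c ≈ 45.91°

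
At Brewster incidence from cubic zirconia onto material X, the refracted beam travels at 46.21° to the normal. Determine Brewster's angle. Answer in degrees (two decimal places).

θ_B ≈ 43.79°

Since the reflected and refracted rays are at right angles at the polarizing angle, θ_B + θ_t = 90°.
So θ_B = 90° − θ_t = 90° − 46.21° = 43.79°.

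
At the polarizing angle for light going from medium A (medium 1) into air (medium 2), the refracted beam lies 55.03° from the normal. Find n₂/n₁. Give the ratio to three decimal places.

At Brewster incidence θ_B = 90° − θ_t = 90° − 55.03° = 34.97°.
Then n₂/n₁ = tan θ_B = tan 34.97° = 0.699.

n₂/n₁ ≈ 0.699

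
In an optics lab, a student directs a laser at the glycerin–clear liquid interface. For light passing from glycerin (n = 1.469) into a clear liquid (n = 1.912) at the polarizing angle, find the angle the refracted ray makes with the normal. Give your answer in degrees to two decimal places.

First find Brewster's angle: tan θ_B = 1.912/1.469 = 1.3016, giving θ_B = 52.46°.
Since θ_B + θ_t = 90° at Brewster incidence, θ_t = 90° − 52.46° = 37.54°.

θ_t ≈ 37.54°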